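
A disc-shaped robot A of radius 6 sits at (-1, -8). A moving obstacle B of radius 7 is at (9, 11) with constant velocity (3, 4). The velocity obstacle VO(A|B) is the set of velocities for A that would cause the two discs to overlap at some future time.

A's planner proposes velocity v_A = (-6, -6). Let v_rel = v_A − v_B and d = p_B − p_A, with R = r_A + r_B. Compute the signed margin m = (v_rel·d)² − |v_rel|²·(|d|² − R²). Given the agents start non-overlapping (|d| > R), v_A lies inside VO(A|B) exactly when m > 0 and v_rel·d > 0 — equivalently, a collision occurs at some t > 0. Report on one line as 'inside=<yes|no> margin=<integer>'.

d = (10, 19),  |d|² = 461;  R = 6+7 = 13,  c = 461−13² = 292
v_rel = (-9, -10),  |v_rel|² = 181;  v_rel·d = (-9)·(10) + (-10)·(19) = -280
181·t² + 560·t + 292 = 0  ⇒  m = (-280)² − 181·292 = 25548
m = 25548 > 0,  v_rel·d = -280 < 0  ⇒  outside

inside=no margin=25548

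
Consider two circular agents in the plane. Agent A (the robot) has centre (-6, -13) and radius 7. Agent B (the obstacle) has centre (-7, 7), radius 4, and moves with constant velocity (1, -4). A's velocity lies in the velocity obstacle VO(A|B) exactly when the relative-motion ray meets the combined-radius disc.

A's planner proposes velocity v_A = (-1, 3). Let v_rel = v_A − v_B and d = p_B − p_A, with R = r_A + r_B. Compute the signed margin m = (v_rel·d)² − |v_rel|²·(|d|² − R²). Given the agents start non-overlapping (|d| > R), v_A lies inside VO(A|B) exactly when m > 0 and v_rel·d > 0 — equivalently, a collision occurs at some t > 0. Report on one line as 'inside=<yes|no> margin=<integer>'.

d = (-1, 20),  |d|² = 401;  R = 7+4 = 11,  c = 401−11² = 280
v_rel = (-2, 7),  |v_rel|² = 53;  v_rel·d = (-2)·(-1) + (7)·(20) = 142
53·t² − 284·t + 280 = 0  ⇒  m = 142² − 53·280 = 5324
m = 5324 > 0,  v_rel·d = 142 > 0  ⇒  inside

inside=yes margin=5324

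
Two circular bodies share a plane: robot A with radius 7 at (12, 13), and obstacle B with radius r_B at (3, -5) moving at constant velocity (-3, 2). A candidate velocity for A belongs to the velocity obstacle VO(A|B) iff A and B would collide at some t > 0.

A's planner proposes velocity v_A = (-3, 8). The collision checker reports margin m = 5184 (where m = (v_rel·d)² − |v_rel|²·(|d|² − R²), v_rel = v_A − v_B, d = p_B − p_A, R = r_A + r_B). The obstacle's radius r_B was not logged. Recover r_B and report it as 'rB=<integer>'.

m = 5184
d = (-9, -18);  v_rel = (0, 6),  |v_rel|² = 36
v_rel×d = (0)·(-18) − (6)·(-9) = 54
since m = R²·36 − 54²:  R² = (2916 + 5184) / 36 = 225
R = √225 = 15  ⇒  r_B = 15 − 7 = 8

rB=8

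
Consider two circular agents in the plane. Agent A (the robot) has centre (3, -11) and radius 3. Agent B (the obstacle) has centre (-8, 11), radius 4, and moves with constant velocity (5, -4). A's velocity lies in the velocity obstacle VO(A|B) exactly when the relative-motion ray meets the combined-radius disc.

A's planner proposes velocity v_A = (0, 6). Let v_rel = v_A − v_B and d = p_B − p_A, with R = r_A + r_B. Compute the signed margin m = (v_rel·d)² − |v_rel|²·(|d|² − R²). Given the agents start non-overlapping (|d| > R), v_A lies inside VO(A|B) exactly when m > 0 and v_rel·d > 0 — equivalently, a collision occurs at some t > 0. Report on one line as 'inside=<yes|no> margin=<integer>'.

d = (-11, 22),  |d|² = 605;  R = 3+4 = 7,  c = 605−7² = 556
v_rel = (-5, 10),  |v_rel|² = 125;  v_rel·d = (-5)·(-11) + (10)·(22) = 275
125·t² − 550·t + 556 = 0  ⇒  m = 275² − 125·556 = 6125
m = 6125 > 0,  v_rel·d = 275 > 0  ⇒  inside

inside=yes margin=6125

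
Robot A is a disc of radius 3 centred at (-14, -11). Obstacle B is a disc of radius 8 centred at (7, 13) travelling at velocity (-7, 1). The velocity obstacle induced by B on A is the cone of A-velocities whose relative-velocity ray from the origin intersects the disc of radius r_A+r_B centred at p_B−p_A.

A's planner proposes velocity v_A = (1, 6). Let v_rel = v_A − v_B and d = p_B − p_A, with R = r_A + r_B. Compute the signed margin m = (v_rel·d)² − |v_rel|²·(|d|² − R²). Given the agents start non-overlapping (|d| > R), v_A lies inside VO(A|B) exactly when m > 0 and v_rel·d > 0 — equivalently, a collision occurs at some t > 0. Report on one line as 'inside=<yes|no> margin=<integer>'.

d = (21, 24),  |d|² = 1017;  R = 3+8 = 11,  c = 1017−11² = 896
v_rel = (8, 5),  |v_rel|² = 89;  v_rel·d = (8)·(21) + (5)·(24) = 288
89·t² − 576·t + 896 = 0  ⇒  m = 288² − 89·896 = 3200
m = 3200 > 0,  v_rel·d = 288 > 0  ⇒  inside

inside=yes margin=3200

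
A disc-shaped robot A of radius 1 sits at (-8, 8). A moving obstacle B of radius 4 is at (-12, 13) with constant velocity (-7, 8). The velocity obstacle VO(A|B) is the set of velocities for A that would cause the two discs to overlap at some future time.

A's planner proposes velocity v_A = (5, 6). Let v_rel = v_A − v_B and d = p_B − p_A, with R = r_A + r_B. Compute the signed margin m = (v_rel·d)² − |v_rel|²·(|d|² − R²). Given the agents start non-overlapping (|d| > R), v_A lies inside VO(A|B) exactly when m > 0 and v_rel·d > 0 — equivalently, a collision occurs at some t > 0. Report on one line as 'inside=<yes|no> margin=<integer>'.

d = (-4, 5),  |d|² = 41;  R = 1+4 = 5,  c = 41−5² = 16
v_rel = (12, -2),  |v_rel|² = 148;  v_rel·d = (12)·(-4) + (-2)·(5) = -58
148·t² + 116·t + 16 = 0  ⇒  m = (-58)² − 148·16 = 996
m = 996 > 0,  v_rel·d = -58 < 0  ⇒  outside

inside=no margin=996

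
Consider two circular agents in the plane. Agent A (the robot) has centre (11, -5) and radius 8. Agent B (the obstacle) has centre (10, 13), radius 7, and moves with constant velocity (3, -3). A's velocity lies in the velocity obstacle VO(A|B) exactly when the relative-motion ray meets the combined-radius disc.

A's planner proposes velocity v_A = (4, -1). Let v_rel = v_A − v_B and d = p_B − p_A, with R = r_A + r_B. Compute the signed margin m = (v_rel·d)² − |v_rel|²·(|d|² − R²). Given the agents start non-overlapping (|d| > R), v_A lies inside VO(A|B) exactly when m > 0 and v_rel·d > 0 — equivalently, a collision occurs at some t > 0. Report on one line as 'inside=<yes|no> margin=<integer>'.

d = (-1, 18),  |d|² = 325;  R = 8+7 = 15,  c = 325−15² = 100
v_rel = (1, 2),  |v_rel|² = 5;  v_rel·d = (1)·(-1) + (2)·(18) = 35
5·t² − 70·t + 100 = 0  ⇒  m = 35² − 5·100 = 725
m = 725 > 0,  v_rel·d = 35 > 0  ⇒  inside

inside=yes margin=725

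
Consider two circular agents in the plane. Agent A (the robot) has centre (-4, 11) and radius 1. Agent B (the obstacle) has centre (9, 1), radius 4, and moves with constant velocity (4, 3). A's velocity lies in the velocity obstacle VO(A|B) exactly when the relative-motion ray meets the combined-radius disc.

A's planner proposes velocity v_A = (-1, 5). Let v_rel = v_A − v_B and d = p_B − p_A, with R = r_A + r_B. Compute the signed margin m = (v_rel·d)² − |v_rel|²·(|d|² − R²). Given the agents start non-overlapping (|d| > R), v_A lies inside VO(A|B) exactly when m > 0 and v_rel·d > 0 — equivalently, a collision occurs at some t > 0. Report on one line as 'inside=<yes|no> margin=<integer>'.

d = (13, -10),  |d|² = 269;  R = 1+4 = 5,  c = 269−5² = 244
v_rel = (-5, 2),  |v_rel|² = 29;  v_rel·d = (-5)·(13) + (2)·(-10) = -85
29·t² + 170·t + 244 = 0  ⇒  m = (-85)² − 29·244 = 149
m = 149 > 0,  v_rel·d = -85 < 0  ⇒  outside

inside=no margin=149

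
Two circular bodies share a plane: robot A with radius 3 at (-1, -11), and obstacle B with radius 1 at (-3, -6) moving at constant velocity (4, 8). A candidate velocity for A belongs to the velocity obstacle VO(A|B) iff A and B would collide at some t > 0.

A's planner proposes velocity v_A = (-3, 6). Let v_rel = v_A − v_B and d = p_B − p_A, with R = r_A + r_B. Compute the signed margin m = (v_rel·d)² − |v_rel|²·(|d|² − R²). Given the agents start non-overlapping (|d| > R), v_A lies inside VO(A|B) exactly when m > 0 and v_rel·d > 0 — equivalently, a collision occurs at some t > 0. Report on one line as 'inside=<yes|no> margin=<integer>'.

d = (-2, 5),  |d|² = 29;  R = 3+1 = 4,  c = 29−4² = 13
v_rel = (-7, -2),  |v_rel|² = 53;  v_rel·d = (-7)·(-2) + (-2)·(5) = 4
53·t² − 8·t + 13 = 0  ⇒  m = 4² − 53·13 = -673
m = -673 < 0,  v_rel·d = 4 > 0  ⇒  outside

inside=no margin=-673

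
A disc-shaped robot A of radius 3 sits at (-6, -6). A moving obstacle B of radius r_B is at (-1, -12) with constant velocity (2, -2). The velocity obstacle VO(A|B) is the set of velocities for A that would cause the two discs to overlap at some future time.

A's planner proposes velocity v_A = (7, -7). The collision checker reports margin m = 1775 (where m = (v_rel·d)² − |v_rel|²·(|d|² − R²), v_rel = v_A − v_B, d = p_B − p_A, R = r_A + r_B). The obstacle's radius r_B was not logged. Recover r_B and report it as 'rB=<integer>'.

m = 1775
d = (5, -6);  v_rel = (5, -5),  |v_rel|² = 50
v_rel×d = (5)·(-6) − (-5)·(5) = -5
since m = R²·50 − (-5)²:  R² = (25 + 1775) / 50 = 36
R = √36 = 6  ⇒  r_B = 6 − 3 = 3

rB=3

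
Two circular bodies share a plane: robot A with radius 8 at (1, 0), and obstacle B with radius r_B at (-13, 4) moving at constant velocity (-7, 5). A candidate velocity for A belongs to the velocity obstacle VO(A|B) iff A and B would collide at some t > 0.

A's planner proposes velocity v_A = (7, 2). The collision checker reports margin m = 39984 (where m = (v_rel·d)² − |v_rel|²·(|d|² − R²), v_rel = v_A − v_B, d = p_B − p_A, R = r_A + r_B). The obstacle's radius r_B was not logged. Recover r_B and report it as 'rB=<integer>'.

m = 39984
d = (-14, 4);  v_rel = (14, -3),  |v_rel|² = 205
v_rel×d = (14)·(4) − (-3)·(-14) = 14
since m = R²·205 − 14²:  R² = (196 + 39984) / 205 = 196
R = √196 = 14  ⇒  r_B = 14 − 8 = 6

rB=6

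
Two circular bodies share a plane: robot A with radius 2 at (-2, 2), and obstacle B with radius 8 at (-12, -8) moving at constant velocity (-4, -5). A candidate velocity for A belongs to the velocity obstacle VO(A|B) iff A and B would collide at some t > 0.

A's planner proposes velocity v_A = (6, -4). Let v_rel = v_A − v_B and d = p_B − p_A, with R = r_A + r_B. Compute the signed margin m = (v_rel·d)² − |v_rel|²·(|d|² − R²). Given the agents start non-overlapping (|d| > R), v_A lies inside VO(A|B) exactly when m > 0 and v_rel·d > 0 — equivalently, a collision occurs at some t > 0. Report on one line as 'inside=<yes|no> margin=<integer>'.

d = (-10, -10),  |d|² = 200;  R = 2+8 = 10,  c = 200−10² = 100
v_rel = (10, 1),  |v_rel|² = 101;  v_rel·d = (10)·(-10) + (1)·(-10) = -110
101·t² + 220·t + 100 = 0  ⇒  m = (-110)² − 101·100 = 2000
m = 2000 > 0,  v_rel·d = -110 < 0  ⇒  outside

inside=no margin=2000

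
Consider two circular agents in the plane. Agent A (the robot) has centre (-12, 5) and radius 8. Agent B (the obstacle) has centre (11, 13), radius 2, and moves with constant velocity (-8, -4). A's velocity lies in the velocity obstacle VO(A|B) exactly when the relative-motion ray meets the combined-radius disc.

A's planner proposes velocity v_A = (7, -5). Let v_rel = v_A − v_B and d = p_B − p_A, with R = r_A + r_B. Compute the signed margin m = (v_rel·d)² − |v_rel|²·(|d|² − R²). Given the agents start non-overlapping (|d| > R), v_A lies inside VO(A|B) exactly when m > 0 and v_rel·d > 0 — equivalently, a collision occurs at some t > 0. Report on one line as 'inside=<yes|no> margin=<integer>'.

d = (23, 8),  |d|² = 593;  R = 8+2 = 10,  c = 593−10² = 493
v_rel = (15, -1),  |v_rel|² = 226;  v_rel·d = (15)·(23) + (-1)·(8) = 337
226·t² − 674·t + 493 = 0  ⇒  m = 337² − 226·493 = 2151
m = 2151 > 0,  v_rel·d = 337 > 0  ⇒  inside

inside=yes margin=2151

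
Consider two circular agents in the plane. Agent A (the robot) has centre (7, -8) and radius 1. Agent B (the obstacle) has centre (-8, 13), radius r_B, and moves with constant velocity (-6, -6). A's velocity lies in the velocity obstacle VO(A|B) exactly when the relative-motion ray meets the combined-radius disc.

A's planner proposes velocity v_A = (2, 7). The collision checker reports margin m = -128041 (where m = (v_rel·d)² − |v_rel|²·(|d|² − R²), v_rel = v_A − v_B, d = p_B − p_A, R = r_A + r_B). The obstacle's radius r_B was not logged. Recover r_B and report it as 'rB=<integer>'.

m = -128041
d = (-15, 21);  v_rel = (8, 13),  |v_rel|² = 233
v_rel×d = (8)·(21) − (13)·(-15) = 363
since m = R²·233 − 363²:  R² = (131769 + -128041) / 233 = 16
R = √16 = 4  ⇒  r_B = 4 − 1 = 3

rB=3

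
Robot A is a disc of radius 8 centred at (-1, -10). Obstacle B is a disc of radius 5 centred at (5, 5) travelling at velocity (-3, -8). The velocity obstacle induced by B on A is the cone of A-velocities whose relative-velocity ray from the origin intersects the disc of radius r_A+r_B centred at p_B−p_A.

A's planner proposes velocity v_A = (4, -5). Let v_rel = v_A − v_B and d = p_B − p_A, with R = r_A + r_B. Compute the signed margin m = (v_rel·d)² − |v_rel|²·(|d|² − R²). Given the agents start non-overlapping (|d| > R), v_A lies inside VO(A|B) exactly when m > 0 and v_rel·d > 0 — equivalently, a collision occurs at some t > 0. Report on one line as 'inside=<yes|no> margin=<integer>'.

d = (6, 15),  |d|² = 261;  R = 8+5 = 13,  c = 261−13² = 92
v_rel = (7, 3),  |v_rel|² = 58;  v_rel·d = (7)·(6) + (3)·(15) = 87
58·t² − 174·t + 92 = 0  ⇒  m = 87² − 58·92 = 2233
m = 2233 > 0,  v_rel·d = 87 > 0  ⇒  inside

inside=yes margin=2233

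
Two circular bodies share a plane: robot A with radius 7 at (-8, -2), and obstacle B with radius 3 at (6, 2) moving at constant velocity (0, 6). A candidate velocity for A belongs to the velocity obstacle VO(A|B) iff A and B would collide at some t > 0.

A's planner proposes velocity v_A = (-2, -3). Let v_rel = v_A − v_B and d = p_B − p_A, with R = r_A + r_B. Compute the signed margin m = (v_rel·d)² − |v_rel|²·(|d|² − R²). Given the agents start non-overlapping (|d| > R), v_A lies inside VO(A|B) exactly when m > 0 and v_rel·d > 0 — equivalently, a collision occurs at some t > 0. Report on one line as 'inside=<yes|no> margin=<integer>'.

d = (14, 4),  |d|² = 212;  R = 7+3 = 10,  c = 212−10² = 112
v_rel = (-2, -9),  |v_rel|² = 85;  v_rel·d = (-2)·(14) + (-9)·(4) = -64
85·t² + 128·t + 112 = 0  ⇒  m = (-64)² − 85·112 = -5424
m = -5424 < 0,  v_rel·d = -64 < 0  ⇒  outside

inside=no margin=-5424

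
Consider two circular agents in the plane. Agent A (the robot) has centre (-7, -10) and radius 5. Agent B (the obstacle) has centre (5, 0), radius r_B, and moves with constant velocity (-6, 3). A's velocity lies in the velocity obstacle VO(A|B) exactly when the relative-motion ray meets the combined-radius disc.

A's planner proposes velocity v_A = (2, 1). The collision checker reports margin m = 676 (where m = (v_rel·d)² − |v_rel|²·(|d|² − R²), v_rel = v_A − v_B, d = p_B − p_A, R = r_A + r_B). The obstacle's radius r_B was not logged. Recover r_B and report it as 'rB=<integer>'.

m = 676
d = (12, 10);  v_rel = (8, -2),  |v_rel|² = 68
v_rel×d = (8)·(10) − (-2)·(12) = 104
since m = R²·68 − 104²:  R² = (10816 + 676) / 68 = 169
R = √169 = 13  ⇒  r_B = 13 − 5 = 8

rB=8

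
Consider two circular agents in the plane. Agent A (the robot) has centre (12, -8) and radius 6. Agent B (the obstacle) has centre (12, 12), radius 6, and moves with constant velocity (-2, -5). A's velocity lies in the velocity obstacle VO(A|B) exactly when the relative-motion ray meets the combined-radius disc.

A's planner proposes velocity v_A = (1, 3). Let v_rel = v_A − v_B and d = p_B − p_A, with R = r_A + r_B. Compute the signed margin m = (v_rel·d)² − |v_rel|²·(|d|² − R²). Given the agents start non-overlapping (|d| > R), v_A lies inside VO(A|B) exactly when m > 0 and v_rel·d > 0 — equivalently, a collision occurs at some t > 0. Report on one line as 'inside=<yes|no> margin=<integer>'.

d = (0, 20),  |d|² = 400;  R = 6+6 = 12,  c = 400−12² = 256
v_rel = (3, 8),  |v_rel|² = 73;  v_rel·d = (3)·(0) + (8)·(20) = 160
73·t² − 320·t + 256 = 0  ⇒  m = 160² − 73·256 = 6912
m = 6912 > 0,  v_rel·d = 160 > 0  ⇒  inside

inside=yes margin=6912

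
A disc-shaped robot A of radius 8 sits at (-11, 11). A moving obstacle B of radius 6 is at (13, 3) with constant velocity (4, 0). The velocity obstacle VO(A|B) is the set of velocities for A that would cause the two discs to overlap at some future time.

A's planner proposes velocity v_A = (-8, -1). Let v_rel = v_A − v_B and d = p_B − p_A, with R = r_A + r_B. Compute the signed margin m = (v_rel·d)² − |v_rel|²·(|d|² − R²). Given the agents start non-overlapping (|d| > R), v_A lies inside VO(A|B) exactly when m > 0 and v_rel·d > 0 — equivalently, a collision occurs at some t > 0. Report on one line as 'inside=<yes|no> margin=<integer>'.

d = (24, -8),  |d|² = 640;  R = 8+6 = 14,  c = 640−14² = 444
v_rel = (-12, -1),  |v_rel|² = 145;  v_rel·d = (-12)·(24) + (-1)·(-8) = -280
145·t² + 560·t + 444 = 0  ⇒  m = (-280)² − 145·444 = 14020
m = 14020 > 0,  v_rel·d = -280 < 0  ⇒  outside

inside=no margin=14020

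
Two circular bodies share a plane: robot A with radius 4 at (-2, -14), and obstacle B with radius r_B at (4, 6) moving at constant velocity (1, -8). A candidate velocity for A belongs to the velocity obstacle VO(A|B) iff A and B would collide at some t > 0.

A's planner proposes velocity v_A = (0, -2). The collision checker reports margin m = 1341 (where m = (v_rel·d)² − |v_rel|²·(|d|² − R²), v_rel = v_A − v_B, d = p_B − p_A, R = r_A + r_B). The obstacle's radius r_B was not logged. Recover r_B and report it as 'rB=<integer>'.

m = 1341
d = (6, 20);  v_rel = (-1, 6),  |v_rel|² = 37
v_rel×d = (-1)·(20) − (6)·(6) = -56
since m = R²·37 − (-56)²:  R² = (3136 + 1341) / 37 = 121
R = √121 = 11  ⇒  r_B = 11 − 4 = 7

rB=7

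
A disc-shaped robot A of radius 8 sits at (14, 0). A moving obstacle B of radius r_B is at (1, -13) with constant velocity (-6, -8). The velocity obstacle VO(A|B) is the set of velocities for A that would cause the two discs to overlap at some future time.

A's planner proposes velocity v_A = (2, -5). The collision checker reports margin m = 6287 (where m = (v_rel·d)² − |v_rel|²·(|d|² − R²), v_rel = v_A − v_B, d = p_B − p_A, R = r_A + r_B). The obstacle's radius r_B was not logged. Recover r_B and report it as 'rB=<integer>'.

m = 6287
d = (-13, -13);  v_rel = (8, 3),  |v_rel|² = 73
v_rel×d = (8)·(-13) − (3)·(-13) = -65
since m = R²·73 − (-65)²:  R² = (4225 + 6287) / 73 = 144
R = √144 = 12  ⇒  r_B = 12 − 8 = 4

rB=4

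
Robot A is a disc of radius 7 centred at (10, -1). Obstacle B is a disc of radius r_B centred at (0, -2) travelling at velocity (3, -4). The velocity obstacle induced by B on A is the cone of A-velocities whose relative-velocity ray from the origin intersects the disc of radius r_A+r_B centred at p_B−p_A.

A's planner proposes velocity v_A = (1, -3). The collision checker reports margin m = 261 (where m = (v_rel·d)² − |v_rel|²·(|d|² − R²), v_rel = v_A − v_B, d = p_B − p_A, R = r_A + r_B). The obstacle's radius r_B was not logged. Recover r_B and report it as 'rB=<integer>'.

m = 261
d = (-10, -1);  v_rel = (-2, 1),  |v_rel|² = 5
v_rel×d = (-2)·(-1) − (1)·(-10) = 12
since m = R²·5 − 12²:  R² = (144 + 261) / 5 = 81
R = √81 = 9  ⇒  r_B = 9 − 7 = 2

rB=2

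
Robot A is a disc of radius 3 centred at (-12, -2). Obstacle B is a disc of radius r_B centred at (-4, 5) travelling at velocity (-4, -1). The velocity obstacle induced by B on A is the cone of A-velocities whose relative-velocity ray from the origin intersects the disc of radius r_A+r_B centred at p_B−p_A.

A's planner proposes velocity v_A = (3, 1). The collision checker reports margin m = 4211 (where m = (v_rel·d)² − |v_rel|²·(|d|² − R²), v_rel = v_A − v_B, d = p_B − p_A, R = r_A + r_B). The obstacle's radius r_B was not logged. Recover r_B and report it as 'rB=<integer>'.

m = 4211
d = (8, 7);  v_rel = (7, 2),  |v_rel|² = 53
v_rel×d = (7)·(7) − (2)·(8) = 33
since m = R²·53 − 33²:  R² = (1089 + 4211) / 53 = 100
R = √100 = 10  ⇒  r_B = 10 − 3 = 7

rB=7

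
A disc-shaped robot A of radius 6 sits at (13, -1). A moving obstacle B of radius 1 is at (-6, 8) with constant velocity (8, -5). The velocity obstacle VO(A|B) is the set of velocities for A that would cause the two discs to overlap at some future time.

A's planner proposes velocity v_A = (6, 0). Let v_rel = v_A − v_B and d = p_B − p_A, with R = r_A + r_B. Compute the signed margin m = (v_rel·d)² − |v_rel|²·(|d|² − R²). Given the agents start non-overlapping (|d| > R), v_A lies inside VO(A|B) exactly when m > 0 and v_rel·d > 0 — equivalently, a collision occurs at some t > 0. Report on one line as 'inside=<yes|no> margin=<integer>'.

d = (-19, 9),  |d|² = 442;  R = 6+1 = 7,  c = 442−7² = 393
v_rel = (-2, 5),  |v_rel|² = 29;  v_rel·d = (-2)·(-19) + (5)·(9) = 83
29·t² − 166·t + 393 = 0  ⇒  m = 83² − 29·393 = -4508
m = -4508 < 0,  v_rel·d = 83 > 0  ⇒  outside

inside=no margin=-4508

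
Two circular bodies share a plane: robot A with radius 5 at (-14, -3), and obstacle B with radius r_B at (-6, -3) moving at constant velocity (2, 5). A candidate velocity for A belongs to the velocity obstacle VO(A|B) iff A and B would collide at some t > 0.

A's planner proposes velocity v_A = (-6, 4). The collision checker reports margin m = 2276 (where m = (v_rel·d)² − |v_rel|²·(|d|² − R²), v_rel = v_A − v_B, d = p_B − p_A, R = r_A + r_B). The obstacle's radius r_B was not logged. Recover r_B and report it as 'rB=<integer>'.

m = 2276
d = (8, 0);  v_rel = (-8, -1),  |v_rel|² = 65
v_rel×d = (-8)·(0) − (-1)·(8) = 8
since m = R²·65 − 8²:  R² = (64 + 2276) / 65 = 36
R = √36 = 6  ⇒  r_B = 6 − 5 = 1

rB=1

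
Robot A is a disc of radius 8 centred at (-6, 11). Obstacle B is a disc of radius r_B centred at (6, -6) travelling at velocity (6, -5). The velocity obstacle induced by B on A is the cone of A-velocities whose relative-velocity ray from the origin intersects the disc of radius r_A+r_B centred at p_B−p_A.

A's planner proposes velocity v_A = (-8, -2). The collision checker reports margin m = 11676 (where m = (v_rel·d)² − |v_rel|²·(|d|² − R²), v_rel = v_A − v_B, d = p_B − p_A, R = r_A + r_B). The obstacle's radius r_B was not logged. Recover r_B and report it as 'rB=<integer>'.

m = 11676
d = (12, -17);  v_rel = (-14, 3),  |v_rel|² = 205
v_rel×d = (-14)·(-17) − (3)·(12) = 202
since m = R²·205 − 202²:  R² = (40804 + 11676) / 205 = 256
R = √256 = 16  ⇒  r_B = 16 − 8 = 8

rB=8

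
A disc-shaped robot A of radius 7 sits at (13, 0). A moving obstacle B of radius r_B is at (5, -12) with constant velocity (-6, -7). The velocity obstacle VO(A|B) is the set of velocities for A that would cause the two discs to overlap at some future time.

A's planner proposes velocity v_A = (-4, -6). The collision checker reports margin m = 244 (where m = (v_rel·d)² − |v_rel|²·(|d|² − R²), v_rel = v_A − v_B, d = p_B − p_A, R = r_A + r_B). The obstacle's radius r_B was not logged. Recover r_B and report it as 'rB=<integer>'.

m = 244
d = (-8, -12);  v_rel = (2, 1),  |v_rel|² = 5
v_rel×d = (2)·(-12) − (1)·(-8) = -16
since m = R²·5 − (-16)²:  R² = (256 + 244) / 5 = 100
R = √100 = 10  ⇒  r_B = 10 − 7 = 3

rB=3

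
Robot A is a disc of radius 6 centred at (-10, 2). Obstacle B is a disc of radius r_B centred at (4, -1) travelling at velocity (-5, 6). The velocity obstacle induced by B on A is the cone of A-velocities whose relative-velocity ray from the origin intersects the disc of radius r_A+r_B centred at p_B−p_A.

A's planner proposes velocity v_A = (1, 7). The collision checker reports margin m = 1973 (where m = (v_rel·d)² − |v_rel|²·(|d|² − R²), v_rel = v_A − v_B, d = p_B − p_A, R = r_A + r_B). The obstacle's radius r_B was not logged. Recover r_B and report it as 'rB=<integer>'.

m = 1973
d = (14, -3);  v_rel = (6, 1),  |v_rel|² = 37
v_rel×d = (6)·(-3) − (1)·(14) = -32
since m = R²·37 − (-32)²:  R² = (1024 + 1973) / 37 = 81
R = √81 = 9  ⇒  r_B = 9 − 6 = 3

rB=3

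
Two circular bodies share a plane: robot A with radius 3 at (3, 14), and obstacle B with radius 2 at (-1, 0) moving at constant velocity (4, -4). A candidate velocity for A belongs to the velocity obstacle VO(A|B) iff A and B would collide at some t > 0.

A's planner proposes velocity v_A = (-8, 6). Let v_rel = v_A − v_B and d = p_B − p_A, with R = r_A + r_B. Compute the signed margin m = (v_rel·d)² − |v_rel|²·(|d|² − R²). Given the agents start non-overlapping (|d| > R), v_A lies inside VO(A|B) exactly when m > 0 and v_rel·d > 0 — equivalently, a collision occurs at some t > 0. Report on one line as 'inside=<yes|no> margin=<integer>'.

d = (-4, -14),  |d|² = 212;  R = 3+2 = 5,  c = 212−5² = 187
v_rel = (-12, 10),  |v_rel|² = 244;  v_rel·d = (-12)·(-4) + (10)·(-14) = -92
244·t² + 184·t + 187 = 0  ⇒  m = (-92)² − 244·187 = -37164
m = -37164 < 0,  v_rel·d = -92 < 0  ⇒  outside

inside=no margin=-37164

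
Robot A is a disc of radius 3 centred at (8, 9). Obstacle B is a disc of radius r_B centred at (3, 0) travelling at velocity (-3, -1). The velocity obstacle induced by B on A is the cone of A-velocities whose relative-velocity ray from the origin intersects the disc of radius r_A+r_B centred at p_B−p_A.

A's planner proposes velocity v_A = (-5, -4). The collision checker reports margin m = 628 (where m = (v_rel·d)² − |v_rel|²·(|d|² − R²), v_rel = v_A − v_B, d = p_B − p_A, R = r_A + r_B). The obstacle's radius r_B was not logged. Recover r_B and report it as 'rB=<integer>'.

m = 628
d = (-5, -9);  v_rel = (-2, -3),  |v_rel|² = 13
v_rel×d = (-2)·(-9) − (-3)·(-5) = 3
since m = R²·13 − 3²:  R² = (9 + 628) / 13 = 49
R = √49 = 7  ⇒  r_B = 7 − 3 = 4

rB=4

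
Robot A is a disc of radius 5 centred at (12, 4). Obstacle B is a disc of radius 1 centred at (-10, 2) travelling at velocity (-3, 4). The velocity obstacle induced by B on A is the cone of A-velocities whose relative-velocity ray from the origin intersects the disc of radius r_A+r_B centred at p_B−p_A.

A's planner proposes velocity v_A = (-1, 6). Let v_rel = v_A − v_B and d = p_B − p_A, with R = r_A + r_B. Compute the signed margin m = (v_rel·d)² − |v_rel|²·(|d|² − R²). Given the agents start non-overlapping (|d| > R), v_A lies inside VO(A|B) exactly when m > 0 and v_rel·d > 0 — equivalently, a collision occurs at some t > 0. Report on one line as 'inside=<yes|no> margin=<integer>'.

d = (-22, -2),  |d|² = 488;  R = 5+1 = 6,  c = 488−6² = 452
v_rel = (2, 2),  |v_rel|² = 8;  v_rel·d = (2)·(-22) + (2)·(-2) = -48
8·t² + 96·t + 452 = 0  ⇒  m = (-48)² − 8·452 = -1312
m = -1312 < 0,  v_rel·d = -48 < 0  ⇒  outside

inside=no margin=-1312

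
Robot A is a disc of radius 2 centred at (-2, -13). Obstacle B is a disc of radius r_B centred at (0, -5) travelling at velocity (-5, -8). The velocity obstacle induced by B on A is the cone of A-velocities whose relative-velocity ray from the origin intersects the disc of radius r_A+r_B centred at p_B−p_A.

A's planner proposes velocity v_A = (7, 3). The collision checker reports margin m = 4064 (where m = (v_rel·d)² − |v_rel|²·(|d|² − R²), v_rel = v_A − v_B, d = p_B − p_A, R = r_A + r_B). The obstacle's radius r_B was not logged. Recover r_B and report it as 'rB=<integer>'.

m = 4064
d = (2, 8);  v_rel = (12, 11),  |v_rel|² = 265
v_rel×d = (12)·(8) − (11)·(2) = 74
since m = R²·265 − 74²:  R² = (5476 + 4064) / 265 = 36
R = √36 = 6  ⇒  r_B = 6 − 2 = 4

rB=4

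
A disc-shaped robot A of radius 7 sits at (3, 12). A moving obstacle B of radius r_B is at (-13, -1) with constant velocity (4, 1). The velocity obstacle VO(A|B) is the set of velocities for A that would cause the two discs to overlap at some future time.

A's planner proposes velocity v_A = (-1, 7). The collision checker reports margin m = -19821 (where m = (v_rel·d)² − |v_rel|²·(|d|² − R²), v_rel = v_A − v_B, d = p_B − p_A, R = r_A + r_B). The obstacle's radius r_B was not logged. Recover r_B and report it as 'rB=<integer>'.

m = -19821
d = (-16, -13);  v_rel = (-5, 6),  |v_rel|² = 61
v_rel×d = (-5)·(-13) − (6)·(-16) = 161
since m = R²·61 − 161²:  R² = (25921 + -19821) / 61 = 100
R = √100 = 10  ⇒  r_B = 10 − 7 = 3

rB=3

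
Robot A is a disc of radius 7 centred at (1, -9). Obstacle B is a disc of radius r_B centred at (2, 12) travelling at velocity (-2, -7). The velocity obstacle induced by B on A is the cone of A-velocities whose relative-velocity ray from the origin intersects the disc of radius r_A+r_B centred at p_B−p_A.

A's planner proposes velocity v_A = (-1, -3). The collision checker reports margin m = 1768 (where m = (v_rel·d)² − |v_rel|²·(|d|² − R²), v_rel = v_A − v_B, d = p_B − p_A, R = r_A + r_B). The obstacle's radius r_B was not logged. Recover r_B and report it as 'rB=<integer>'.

m = 1768
d = (1, 21);  v_rel = (1, 4),  |v_rel|² = 17
v_rel×d = (1)·(21) − (4)·(1) = 17
since m = R²·17 − 17²:  R² = (289 + 1768) / 17 = 121
R = √121 = 11  ⇒  r_B = 11 − 7 = 4

rB=4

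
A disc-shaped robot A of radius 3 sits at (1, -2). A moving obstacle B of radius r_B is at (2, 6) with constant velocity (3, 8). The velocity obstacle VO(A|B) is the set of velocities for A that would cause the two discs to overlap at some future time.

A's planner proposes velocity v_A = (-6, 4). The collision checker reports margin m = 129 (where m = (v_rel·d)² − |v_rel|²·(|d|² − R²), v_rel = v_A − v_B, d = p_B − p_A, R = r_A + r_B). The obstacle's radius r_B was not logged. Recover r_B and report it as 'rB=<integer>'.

m = 129
d = (1, 8);  v_rel = (-9, -4),  |v_rel|² = 97
v_rel×d = (-9)·(8) − (-4)·(1) = -68
since m = R²·97 − (-68)²:  R² = (4624 + 129) / 97 = 49
R = √49 = 7  ⇒  r_B = 7 − 3 = 4

rB=4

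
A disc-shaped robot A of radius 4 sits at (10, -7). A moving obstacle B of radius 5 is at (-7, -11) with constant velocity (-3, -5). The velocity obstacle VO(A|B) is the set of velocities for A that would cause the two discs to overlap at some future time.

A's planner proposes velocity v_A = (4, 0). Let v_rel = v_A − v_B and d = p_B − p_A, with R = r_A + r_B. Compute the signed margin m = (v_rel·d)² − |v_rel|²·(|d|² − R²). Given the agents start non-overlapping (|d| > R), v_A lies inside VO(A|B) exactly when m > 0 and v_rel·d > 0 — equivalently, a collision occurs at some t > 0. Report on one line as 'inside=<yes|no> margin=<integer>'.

d = (-17, -4),  |d|² = 305;  R = 4+5 = 9,  c = 305−9² = 224
v_rel = (7, 5),  |v_rel|² = 74;  v_rel·d = (7)·(-17) + (5)·(-4) = -139
74·t² + 278·t + 224 = 0  ⇒  m = (-139)² − 74·224 = 2745
m = 2745 > 0,  v_rel·d = -139 < 0  ⇒  outside

inside=no margin=2745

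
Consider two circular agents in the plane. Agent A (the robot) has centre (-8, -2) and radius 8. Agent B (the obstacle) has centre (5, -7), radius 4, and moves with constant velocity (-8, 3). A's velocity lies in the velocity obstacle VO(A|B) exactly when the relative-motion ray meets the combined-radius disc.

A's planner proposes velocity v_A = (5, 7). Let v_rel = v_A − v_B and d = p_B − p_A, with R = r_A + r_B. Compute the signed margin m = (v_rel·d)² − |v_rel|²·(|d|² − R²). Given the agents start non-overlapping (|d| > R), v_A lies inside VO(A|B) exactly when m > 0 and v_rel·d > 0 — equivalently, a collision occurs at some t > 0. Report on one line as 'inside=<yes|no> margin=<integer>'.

d = (13, -5),  |d|² = 194;  R = 8+4 = 12,  c = 194−12² = 50
v_rel = (13, 4),  |v_rel|² = 185;  v_rel·d = (13)·(13) + (4)·(-5) = 149
185·t² − 298·t + 50 = 0  ⇒  m = 149² − 185·50 = 12951
m = 12951 > 0,  v_rel·d = 149 > 0  ⇒  inside

inside=yes margin=12951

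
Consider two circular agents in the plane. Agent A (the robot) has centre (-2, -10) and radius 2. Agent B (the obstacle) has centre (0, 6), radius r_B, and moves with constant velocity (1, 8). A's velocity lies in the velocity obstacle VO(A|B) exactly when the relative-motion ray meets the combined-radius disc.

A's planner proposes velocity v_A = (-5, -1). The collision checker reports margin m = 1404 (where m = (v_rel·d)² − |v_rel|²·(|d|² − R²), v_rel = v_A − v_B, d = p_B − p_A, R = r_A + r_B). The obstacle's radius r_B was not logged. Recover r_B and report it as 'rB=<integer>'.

m = 1404
d = (2, 16);  v_rel = (-6, -9),  |v_rel|² = 117
v_rel×d = (-6)·(16) − (-9)·(2) = -78
since m = R²·117 − (-78)²:  R² = (6084 + 1404) / 117 = 64
R = √64 = 8  ⇒  r_B = 8 − 2 = 6

rB=6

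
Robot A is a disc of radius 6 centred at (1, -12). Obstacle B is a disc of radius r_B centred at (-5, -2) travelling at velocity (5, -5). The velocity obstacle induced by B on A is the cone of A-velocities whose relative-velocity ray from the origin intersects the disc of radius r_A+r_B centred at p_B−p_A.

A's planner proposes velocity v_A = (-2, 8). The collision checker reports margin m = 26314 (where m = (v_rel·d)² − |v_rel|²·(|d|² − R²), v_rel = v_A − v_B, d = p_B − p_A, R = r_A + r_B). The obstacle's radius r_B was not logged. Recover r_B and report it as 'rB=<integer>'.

m = 26314
d = (-6, 10);  v_rel = (-7, 13),  |v_rel|² = 218
v_rel×d = (-7)·(10) − (13)·(-6) = 8
since m = R²·218 − 8²:  R² = (64 + 26314) / 218 = 121
R = √121 = 11  ⇒  r_B = 11 − 6 = 5

rB=5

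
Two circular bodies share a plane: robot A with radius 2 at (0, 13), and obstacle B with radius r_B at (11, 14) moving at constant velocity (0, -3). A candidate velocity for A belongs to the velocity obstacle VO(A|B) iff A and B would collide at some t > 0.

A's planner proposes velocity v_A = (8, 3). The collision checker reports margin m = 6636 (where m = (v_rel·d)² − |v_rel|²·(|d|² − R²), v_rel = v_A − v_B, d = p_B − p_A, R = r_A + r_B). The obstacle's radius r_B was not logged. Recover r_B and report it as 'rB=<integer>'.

m = 6636
d = (11, 1);  v_rel = (8, 6),  |v_rel|² = 100
v_rel×d = (8)·(1) − (6)·(11) = -58
since m = R²·100 − (-58)²:  R² = (3364 + 6636) / 100 = 100
R = √100 = 10  ⇒  r_B = 10 − 2 = 8

rB=8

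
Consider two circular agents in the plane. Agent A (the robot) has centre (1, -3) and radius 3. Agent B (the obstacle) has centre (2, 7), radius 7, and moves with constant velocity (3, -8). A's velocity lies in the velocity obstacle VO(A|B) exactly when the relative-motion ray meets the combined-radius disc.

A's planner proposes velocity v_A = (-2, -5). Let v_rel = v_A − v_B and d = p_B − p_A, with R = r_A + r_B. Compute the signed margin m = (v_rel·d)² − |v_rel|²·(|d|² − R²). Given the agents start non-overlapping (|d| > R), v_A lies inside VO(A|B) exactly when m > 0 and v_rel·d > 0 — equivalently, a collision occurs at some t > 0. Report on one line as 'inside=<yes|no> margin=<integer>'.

d = (1, 10),  |d|² = 101;  R = 3+7 = 10,  c = 101−10² = 1
v_rel = (-5, 3),  |v_rel|² = 34;  v_rel·d = (-5)·(1) + (3)·(10) = 25
34·t² − 50·t + 1 = 0  ⇒  m = 25² − 34·1 = 591
m = 591 > 0,  v_rel·d = 25 > 0  ⇒  inside

inside=yes margin=591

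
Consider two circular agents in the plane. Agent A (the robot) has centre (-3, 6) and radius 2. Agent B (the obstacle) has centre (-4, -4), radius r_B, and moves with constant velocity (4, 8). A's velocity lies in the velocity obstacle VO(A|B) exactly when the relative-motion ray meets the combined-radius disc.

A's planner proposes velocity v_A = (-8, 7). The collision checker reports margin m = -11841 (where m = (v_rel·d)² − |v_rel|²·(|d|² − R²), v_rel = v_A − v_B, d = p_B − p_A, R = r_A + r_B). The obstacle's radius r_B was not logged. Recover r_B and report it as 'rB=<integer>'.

m = -11841
d = (-1, -10);  v_rel = (-12, -1),  |v_rel|² = 145
v_rel×d = (-12)·(-10) − (-1)·(-1) = 119
since m = R²·145 − 119²:  R² = (14161 + -11841) / 145 = 16
R = √16 = 4  ⇒  r_B = 4 − 2 = 2

rB=2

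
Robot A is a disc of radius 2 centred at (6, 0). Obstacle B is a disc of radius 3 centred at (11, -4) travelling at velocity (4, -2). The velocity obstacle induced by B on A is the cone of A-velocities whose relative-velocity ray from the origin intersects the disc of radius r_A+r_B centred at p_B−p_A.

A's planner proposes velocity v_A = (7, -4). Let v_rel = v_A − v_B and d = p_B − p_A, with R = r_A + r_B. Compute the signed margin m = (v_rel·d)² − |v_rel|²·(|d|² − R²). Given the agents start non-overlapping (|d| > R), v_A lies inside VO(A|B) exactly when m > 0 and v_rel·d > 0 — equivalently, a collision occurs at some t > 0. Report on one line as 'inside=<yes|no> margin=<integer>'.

d = (5, -4),  |d|² = 41;  R = 2+3 = 5,  c = 41−5² = 16
v_rel = (3, -2),  |v_rel|² = 13;  v_rel·d = (3)·(5) + (-2)·(-4) = 23
13·t² − 46·t + 16 = 0  ⇒  m = 23² − 13·16 = 321
m = 321 > 0,  v_rel·d = 23 > 0  ⇒  inside

inside=yes margin=321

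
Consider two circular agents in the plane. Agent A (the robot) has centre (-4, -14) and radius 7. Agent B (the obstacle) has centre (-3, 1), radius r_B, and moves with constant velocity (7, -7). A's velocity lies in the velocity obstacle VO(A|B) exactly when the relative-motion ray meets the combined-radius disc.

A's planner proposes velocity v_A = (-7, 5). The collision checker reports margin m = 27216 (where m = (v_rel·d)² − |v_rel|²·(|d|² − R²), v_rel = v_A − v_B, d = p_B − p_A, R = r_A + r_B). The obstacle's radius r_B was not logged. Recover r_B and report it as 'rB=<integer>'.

m = 27216
d = (1, 15);  v_rel = (-14, 12),  |v_rel|² = 340
v_rel×d = (-14)·(15) − (12)·(1) = -222
since m = R²·340 − (-222)²:  R² = (49284 + 27216) / 340 = 225
R = √225 = 15  ⇒  r_B = 15 − 7 = 8

rB=8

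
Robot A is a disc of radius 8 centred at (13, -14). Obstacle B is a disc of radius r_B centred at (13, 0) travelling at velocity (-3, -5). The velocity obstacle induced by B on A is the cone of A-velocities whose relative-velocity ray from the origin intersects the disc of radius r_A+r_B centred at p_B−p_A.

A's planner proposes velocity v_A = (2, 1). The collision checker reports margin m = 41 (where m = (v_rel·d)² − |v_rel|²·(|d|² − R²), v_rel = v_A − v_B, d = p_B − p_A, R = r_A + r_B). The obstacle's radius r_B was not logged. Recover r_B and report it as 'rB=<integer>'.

m = 41
d = (0, 14);  v_rel = (5, 6),  |v_rel|² = 61
v_rel×d = (5)·(14) − (6)·(0) = 70
since m = R²·61 − 70²:  R² = (4900 + 41) / 61 = 81
R = √81 = 9  ⇒  r_B = 9 − 8 = 1

rB=1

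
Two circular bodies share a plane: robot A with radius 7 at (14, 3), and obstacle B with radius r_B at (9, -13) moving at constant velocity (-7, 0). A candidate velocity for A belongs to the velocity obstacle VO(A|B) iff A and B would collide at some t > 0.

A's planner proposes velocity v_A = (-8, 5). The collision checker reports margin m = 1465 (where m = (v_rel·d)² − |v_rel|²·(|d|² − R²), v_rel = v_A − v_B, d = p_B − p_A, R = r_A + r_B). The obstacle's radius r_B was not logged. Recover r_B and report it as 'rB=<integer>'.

m = 1465
d = (-5, -16);  v_rel = (-1, 5),  |v_rel|² = 26
v_rel×d = (-1)·(-16) − (5)·(-5) = 41
since m = R²·26 − 41²:  R² = (1681 + 1465) / 26 = 121
R = √121 = 11  ⇒  r_B = 11 − 7 = 4

rB=4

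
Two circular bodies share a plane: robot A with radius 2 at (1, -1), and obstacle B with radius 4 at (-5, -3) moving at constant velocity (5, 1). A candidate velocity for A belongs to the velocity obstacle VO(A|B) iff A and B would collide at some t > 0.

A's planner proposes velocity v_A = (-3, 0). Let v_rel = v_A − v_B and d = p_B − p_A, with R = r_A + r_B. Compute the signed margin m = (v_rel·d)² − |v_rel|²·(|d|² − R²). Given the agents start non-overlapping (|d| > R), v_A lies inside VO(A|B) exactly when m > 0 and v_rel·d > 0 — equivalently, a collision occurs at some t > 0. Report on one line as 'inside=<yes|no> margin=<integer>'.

d = (-6, -2),  |d|² = 40;  R = 2+4 = 6,  c = 40−6² = 4
v_rel = (-8, -1),  |v_rel|² = 65;  v_rel·d = (-8)·(-6) + (-1)·(-2) = 50
65·t² − 100·t + 4 = 0  ⇒  m = 50² − 65·4 = 2240
m = 2240 > 0,  v_rel·d = 50 > 0  ⇒  inside

inside=yes margin=2240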